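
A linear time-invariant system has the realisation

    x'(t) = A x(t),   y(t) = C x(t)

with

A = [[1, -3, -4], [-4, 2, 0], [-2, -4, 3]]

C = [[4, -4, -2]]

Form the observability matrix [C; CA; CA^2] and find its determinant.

-672

CA = [[24, -12, -22]]
CA^2 = [[116, -8, -162]]
Observability matrix O = [C; CA; CA^2] = [[4, -4, -2], [24, -12, -22], [116, -8, -162]]
Expanding along the first row, det(O) = 4·((-12)·(-162) - (-22)·(-8)) - (-4)·(24·(-162) - (-22)·116) + (-2)·(24·(-8) - (-12)·116) = 4·1768 - (-4)·(-1336) + (-2)·1200 = -672
Since det(O) ≠ 0, rank(O) = 3 and the system is completely observable.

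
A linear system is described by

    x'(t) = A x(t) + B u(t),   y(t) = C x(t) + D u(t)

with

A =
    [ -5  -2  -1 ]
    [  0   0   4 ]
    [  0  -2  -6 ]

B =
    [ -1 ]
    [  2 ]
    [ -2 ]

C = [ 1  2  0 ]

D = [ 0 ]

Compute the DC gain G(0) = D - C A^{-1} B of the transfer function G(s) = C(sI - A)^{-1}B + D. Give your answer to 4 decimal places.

0.7000

G(0) = C(-A)^{-1}B + D = -C A^{-1} B + D.
det A = -40, so A^{-1} = (1/-40)·adj(A) = [[-1/5, 1/4, 1/5], [0, -3/4, -1/2], [0, 1/4, 0]]
A^{-1} B = [3/10, -1/2, 1/2]^T
C A^{-1} B = -7/10
G(0) = D - C A^{-1} B = 0 - (-7/10) = 7/10 ≈ 0.7000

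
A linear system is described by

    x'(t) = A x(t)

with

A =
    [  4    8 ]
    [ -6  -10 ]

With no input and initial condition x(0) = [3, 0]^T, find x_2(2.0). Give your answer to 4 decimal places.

det(sI - A) = s^2 - (tr A)s + det A, with tr A = 4 + (-10) = -6 and det A = 4·(-10) - 8·(-6) = -40 - (-48) = 8.
So p(s) = det(sI - A) = s^2 + 6s + 8.
Factor s^2 + 6s + 8: two numbers with sum -6 and product 8 are -2 and -4, so s^2 + 6s + 8 = (s + 2)(s + 4).
Hence p(s) = (s + 2) (s + 4), with roots -4, -2.
The eigenvalues -4, -2 are distinct and real, so A is diagonalisable and x(t) = e^{At} x(0) = V diag(e^{λ_i t}) V^{-1} x(0), where the columns of V are the eigenvectors.
λ = -4: A - (-4)I = [[8, 8], [-6, -6]]. Row 1 gives 8·v1 + 8·v2 = 0, so take v_1 = [-1, 1]^T.
λ = -2: A - (-2)I = [[6, 8], [-6, -8]]. Row 1 gives 6·v1 + 8·v2 = 0, so take v_2 = [4, -3]^T.
V = [v_1 v_2] = [[-1, 4], [1, -3]] has det V = -1, so V^{-1} = adj(V)/det V = [[3, 4], [1, 1]].
Modal coordinates z(0) = V^{-1} x(0): 3·3 + 4·0 = 9; 1·3 + 1·0 = 3; so z(0) = [9, 3]^T.
x_2(t) = Σ_i (v_i)_2 · z_i(0) · e^{λ_i t} (row 2 of V times the modal terms).
x_2(2.0) = 1·9·e^{-4·2.0} + (-3)·3·e^{-2·2.0} = 9·0.000335 + (-9)·0.018316 = -0.1618.

-0.1618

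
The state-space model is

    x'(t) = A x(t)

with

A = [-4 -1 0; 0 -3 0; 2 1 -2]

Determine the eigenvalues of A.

-4, -3, -2

det(sI - A) = s^3 - (tr A)s^2 + (M11 + M22 + M33)s - det A, where Mii is the 2×2 principal minor of A obtained by deleting row i and column i.
tr A = (-4) + (-3) + (-2) = -9; M11 = (-3)·(-2) - 0·1 = 6 - 0 = 6; M22 = (-4)·(-2) - 0·2 = 8 - 0 = 8; M33 = (-4)·(-3) - (-1)·0 = 12 - 0 = 12; sum of minors = 26.
det A = (-4)·((-3)·(-2) - 0·1) - (-1)·(0·(-2) - 0·2) + 0·(0·1 - (-3)·2) = (-4)·6 - (-1)·0 + 0·6 = -24.
So p(s) = det(sI - A) = s^3 + 9s^2 + 26s + 24.
Rational-root test: any integer root divides 24. Testing small divisors, s = -2 works: p(-2) = -8 + 36 + (-52) + 24 = 0, so (s + 2) is a factor.
Dividing, p(s) = (s + 2)(s^2 + 7s + 12).
Factor s^2 + 7s + 12: two numbers with sum -7 and product 12 are -3 and -4, so s^2 + 7s + 12 = (s + 3)(s + 4).
Hence p(s) = (s + 2) (s + 3) (s + 4), with roots -4, -3, -2.
All eigenvalues have negative real part, so the system is asymptotically stable.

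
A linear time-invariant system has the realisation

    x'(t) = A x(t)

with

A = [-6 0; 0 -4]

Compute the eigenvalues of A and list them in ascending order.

det(sI - A) = s^2 - (tr A)s + det A, with tr A = (-6) + (-4) = -10 and det A = (-6)·(-4) - 0·0 = 24 - 0 = 24.
So p(s) = det(sI - A) = s^2 + 10s + 24.
Factor s^2 + 10s + 24: two numbers with sum -10 and product 24 are -4 and -6, so s^2 + 10s + 24 = (s + 4)(s + 6).
Hence p(s) = (s + 4) (s + 6), with roots -6, -4.
All eigenvalues have negative real part, so the system is asymptotically stable.

-6, -4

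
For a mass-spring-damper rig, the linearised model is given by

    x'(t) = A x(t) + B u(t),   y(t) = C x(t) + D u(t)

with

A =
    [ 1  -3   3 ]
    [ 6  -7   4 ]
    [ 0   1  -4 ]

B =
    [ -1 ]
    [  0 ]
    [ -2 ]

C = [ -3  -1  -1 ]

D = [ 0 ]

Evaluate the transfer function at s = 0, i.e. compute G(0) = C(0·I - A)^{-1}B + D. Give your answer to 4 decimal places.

G(0) = C(-A)^{-1}B + D = -C A^{-1} B + D.
det A = -30, so A^{-1} = (1/-30)·adj(A) = [[-4/5, 3/10, -3/10], [-4/5, 2/15, -7/15], [-1/5, 1/30, -11/30]]
A^{-1} B = [7/5, 26/15, 14/15]^T
C A^{-1} B = -103/15
G(0) = D - C A^{-1} B = 0 - (-103/15) = 103/15 ≈ 6.8667

6.8667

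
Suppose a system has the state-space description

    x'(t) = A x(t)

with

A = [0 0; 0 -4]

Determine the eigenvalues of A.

-4, 0

det(sI - A) = s^2 - (tr A)s + det A, with tr A = 0 + (-4) = -4 and det A = 0·(-4) - 0·0 = 0 - 0 = 0.
So p(s) = det(sI - A) = s^2 + 4s.
Factor s^2 + 4s: two numbers with sum -4 and product 0 are 0 and -4, so s^2 + 4s = s(s + 4).
Hence p(s) = s (s + 4), with roots -4, 0.
At least one eigenvalue has non-negative real part, so the system is not asymptotically stable.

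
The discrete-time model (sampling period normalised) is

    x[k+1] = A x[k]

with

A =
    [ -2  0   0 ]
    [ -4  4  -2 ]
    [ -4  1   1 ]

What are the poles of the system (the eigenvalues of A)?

det(zI - A) = z^3 - (tr A)z^2 + (M11 + M22 + M33)z - det A, where Mii is the 2×2 principal minor of A obtained by deleting row i and column i.
tr A = (-2) + 4 + 1 = 3; M11 = 4·1 - (-2)·1 = 4 - (-2) = 6; M22 = (-2)·1 - 0·(-4) = -2 - 0 = -2; M33 = (-2)·4 - 0·(-4) = -8 - 0 = -8; sum of minors = -4.
det A = (-2)·(4·1 - (-2)·1) - 0·((-4)·1 - (-2)·(-4)) + 0·((-4)·1 - 4·(-4)) = (-2)·6 - 0·(-12) + 0·12 = -12.
So p(z) = det(zI - A) = z^3 - 3z^2 - 4z + 12.
Rational-root test: any integer root divides 12. Testing small divisors, z = -2 works: p(-2) = -8 + (-12) + 8 + 12 = 0, so (z + 2) is a factor.
Dividing, p(z) = (z + 2)(z^2 - 5z + 6).
Factor z^2 - 5z + 6: two numbers with sum 5 and product 6 are 3 and 2, so z^2 - 5z + 6 = (z - 3)(z - 2).
Hence p(z) = (z - 3) (z - 2) (z + 2), with roots -2, 2, 3.

-2, 2, 3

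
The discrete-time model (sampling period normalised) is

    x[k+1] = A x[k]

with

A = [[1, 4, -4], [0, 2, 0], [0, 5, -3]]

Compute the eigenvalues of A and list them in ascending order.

det(zI - A) = z^3 - (tr A)z^2 + (M11 + M22 + M33)z - det A, where Mii is the 2×2 principal minor of A obtained by deleting row i and column i.
tr A = 1 + 2 + (-3) = 0; M11 = 2·(-3) - 0·5 = -6 - 0 = -6; M22 = 1·(-3) - (-4)·0 = -3 - 0 = -3; M33 = 1·2 - 4·0 = 2 - 0 = 2; sum of minors = -7.
det A = 1·(2·(-3) - 0·5) - 4·(0·(-3) - 0·0) + (-4)·(0·5 - 2·0) = 1·(-6) - 4·0 + (-4)·0 = -6.
So p(z) = det(zI - A) = z^3 - 7z + 6.
Rational-root test: any integer root divides 6. Testing small divisors, z = 1 works: p(1) = 1 + 0 + (-7) + 6 = 0, so (z - 1) is a factor.
Dividing, p(z) = (z - 1)(z^2 + z - 6).
Factor z^2 + z - 6: two numbers with sum -1 and product -6 are 2 and -3, so z^2 + z - 6 = (z - 2)(z + 3).
Hence p(z) = (z - 2) (z - 1) (z + 3), with roots -3, 1, 2.

-3, 1, 2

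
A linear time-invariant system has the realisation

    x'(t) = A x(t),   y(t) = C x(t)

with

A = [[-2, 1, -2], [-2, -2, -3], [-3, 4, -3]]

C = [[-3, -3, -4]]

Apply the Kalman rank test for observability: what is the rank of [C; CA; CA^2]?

3

CA = [[24, -13, 27]]
CA^2 = [[-103, 158, -90]]
Observability matrix O = [C; CA; CA^2] = [[-3, -3, -4], [24, -13, 27], [-103, 158, -90]]
det(O) = (-3)·((-13)·(-90) - 27·158) - (-3)·(24·(-90) - 27·(-103)) + (-4)·(24·158 - (-13)·(-103)) = (-3)·(-3096) - (-3)·621 + (-4)·2453 = 1339 ≠ 0, so rank(O) = 3.
rank(O) = 3 = n, so the pair (A, C) is completely observable.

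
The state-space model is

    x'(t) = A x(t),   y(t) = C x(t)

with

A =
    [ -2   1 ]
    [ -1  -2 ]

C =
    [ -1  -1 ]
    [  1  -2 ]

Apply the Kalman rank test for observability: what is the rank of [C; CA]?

CA = [[3, 1], [0, 5]]
Observability matrix O = [C; CA] = [[-1, -1], [1, -2], [3, 1], [0, 5]]
Take the 2×2 submatrix of O formed by rows 1, 2: [[-1, -1], [1, -2]]. Its determinant is (-1)·(-2) - (-1)·1 = 2 - (-1) = 3 ≠ 0.
So rank(O) ≥ 2; since O has 2 columns, rank(O) = 2.
rank(O) = 2 = n, so the pair (A, C) is completely observable.

2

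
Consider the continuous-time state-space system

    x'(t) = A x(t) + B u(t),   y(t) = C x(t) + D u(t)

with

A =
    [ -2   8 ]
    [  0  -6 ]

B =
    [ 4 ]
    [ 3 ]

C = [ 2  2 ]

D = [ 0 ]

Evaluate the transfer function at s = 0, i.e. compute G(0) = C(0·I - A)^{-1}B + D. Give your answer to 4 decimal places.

9.0000

G(0) = C(-A)^{-1}B + D = -C A^{-1} B + D.
det A = 12, so A^{-1} = (1/12)·adj(A) = [[-1/2, -2/3], [0, -1/6]]
A^{-1} B = [-4, -1/2]^T
C A^{-1} B = -9
G(0) = D - C A^{-1} B = 0 - (-9) = 9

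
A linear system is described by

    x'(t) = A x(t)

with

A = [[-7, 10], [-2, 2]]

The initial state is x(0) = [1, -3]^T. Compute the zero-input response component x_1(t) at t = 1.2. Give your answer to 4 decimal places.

-2.1281

det(sI - A) = s^2 - (tr A)s + det A, with tr A = (-7) + 2 = -5 and det A = (-7)·2 - 10·(-2) = -14 - (-20) = 6.
So p(s) = det(sI - A) = s^2 + 5s + 6.
Factor s^2 + 5s + 6: two numbers with sum -5 and product 6 are -2 and -3, so s^2 + 5s + 6 = (s + 2)(s + 3).
Hence p(s) = (s + 2) (s + 3), with roots -3, -2.
The eigenvalues -3, -2 are distinct and real, so A is diagonalisable and x(t) = e^{At} x(0) = V diag(e^{λ_i t}) V^{-1} x(0), where the columns of V are the eigenvectors.
λ = -3: A - (-3)I = [[-4, 10], [-2, 5]]. Row 1 gives (-4)·v1 + 10·v2 = 0, so take v_1 = [5, 2]^T.
λ = -2: A - (-2)I = [[-5, 10], [-2, 4]]. Row 1 gives (-5)·v1 + 10·v2 = 0, so take v_2 = [2, 1]^T.
V = [v_1 v_2] = [[5, 2], [2, 1]] has det V = 1, so V^{-1} = adj(V)/det V = [[1, -2], [-2, 5]].
Modal coordinates z(0) = V^{-1} x(0): 1·1 + (-2)·(-3) = 7; (-2)·1 + 5·(-3) = -17; so z(0) = [7, -17]^T.
x_1(t) = Σ_i (v_i)_1 · z_i(0) · e^{λ_i t} (row 1 of V times the modal terms).
x_1(1.2) = 5·7·e^{-3·1.2} + 2·(-17)·e^{-2·1.2} = 35·0.027324 + (-34)·0.090718 = -2.1281.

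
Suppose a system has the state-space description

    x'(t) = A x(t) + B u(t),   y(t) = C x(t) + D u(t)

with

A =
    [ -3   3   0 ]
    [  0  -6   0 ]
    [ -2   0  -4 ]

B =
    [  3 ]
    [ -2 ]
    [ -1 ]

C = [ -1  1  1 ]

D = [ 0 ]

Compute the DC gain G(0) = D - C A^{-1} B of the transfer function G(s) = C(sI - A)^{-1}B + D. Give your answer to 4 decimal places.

-1.5833

G(0) = C(-A)^{-1}B + D = -C A^{-1} B + D.
det A = -72, so A^{-1} = (1/-72)·adj(A) = [[-1/3, -1/6, 0], [0, -1/6, 0], [1/6, 1/12, -1/4]]
A^{-1} B = [-2/3, 1/3, 7/12]^T
C A^{-1} B = 19/12
G(0) = D - C A^{-1} B = 0 - (19/12) = -19/12 ≈ -1.5833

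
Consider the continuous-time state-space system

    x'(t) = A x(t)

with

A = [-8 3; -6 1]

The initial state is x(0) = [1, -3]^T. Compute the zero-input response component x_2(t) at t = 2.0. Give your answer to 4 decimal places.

det(sI - A) = s^2 - (tr A)s + det A, with tr A = (-8) + 1 = -7 and det A = (-8)·1 - 3·(-6) = -8 - (-18) = 10.
So p(s) = det(sI - A) = s^2 + 7s + 10.
Factor s^2 + 7s + 10: two numbers with sum -7 and product 10 are -2 and -5, so s^2 + 7s + 10 = (s + 2)(s + 5).
Hence p(s) = (s + 2) (s + 5), with roots -5, -2.
The eigenvalues -5, -2 are distinct and real, so A is diagonalisable and x(t) = e^{At} x(0) = V diag(e^{λ_i t}) V^{-1} x(0), where the columns of V are the eigenvectors.
λ = -5: A - (-5)I = [[-3, 3], [-6, 6]]. Row 1 gives (-3)·v1 + 3·v2 = 0, so take v_1 = [1, 1]^T.
λ = -2: A - (-2)I = [[-6, 3], [-6, 3]]. Row 1 gives (-6)·v1 + 3·v2 = 0, so take v_2 = [-1, -2]^T.
V = [v_1 v_2] = [[1, -1], [1, -2]] has det V = -1, so V^{-1} = adj(V)/det V = [[2, -1], [1, -1]].
Modal coordinates z(0) = V^{-1} x(0): 2·1 + (-1)·(-3) = 5; 1·1 + (-1)·(-3) = 4; so z(0) = [5, 4]^T.
x_2(t) = Σ_i (v_i)_2 · z_i(0) · e^{λ_i t} (row 2 of V times the modal terms).
x_2(2.0) = 1·5·e^{-5·2.0} + (-2)·4·e^{-2·2.0} = 5·0.000045 + (-8)·0.018316 = -0.1463.

-0.1463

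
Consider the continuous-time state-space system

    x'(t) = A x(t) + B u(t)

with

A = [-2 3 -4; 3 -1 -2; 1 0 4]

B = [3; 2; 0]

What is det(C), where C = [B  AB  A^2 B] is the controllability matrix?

AB = [[0], [7], [3]]
A^2B = [[9], [-13], [12]]
Controllability matrix C = [B  AB  A^2B] = [[3, 0, 9], [2, 7, -13], [0, 3, 12]]
Expanding along the first row, det(C) = 3·(7·12 - (-13)·3) - 0·(2·12 - (-13)·0) + 9·(2·3 - 7·0) = 3·123 - 0·24 + 9·6 = 423
Since det(C) ≠ 0, rank(C) = 3 and the system is completely controllable.

423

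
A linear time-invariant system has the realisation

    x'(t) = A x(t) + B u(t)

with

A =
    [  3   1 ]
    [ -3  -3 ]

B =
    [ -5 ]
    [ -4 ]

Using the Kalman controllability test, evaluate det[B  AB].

AB = [[-19], [27]]
Controllability matrix C = [B  AB] = [[-5, -19], [-4, 27]]
det(C) = (-5)·27 - (-19)·(-4) = -135 - 76 = -211
Since det(C) ≠ 0, rank(C) = 2 and the system is completely controllable.

-211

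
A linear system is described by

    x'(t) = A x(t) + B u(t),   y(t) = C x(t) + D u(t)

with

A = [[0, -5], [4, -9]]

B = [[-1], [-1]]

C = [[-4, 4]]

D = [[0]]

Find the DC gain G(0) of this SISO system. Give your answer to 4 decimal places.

0.0000

G(0) = C(-A)^{-1}B + D = -C A^{-1} B + D.
det A = 20, so A^{-1} = (1/20)·adj(A) = [[-9/20, 1/4], [-1/5, 0]]
A^{-1} B = [1/5, 1/5]^T
C A^{-1} B = 0
G(0) = D - C A^{-1} B = 0 - (0) = 0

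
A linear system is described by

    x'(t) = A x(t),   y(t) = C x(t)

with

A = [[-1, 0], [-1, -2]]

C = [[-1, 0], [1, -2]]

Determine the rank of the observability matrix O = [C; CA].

CA = [[1, 0], [1, 4]]
Observability matrix O = [C; CA] = [[-1, 0], [1, -2], [1, 0], [1, 4]]
Take the 2×2 submatrix of O formed by rows 1, 2: [[-1, 0], [1, -2]]. Its determinant is (-1)·(-2) - 0·1 = 2 - 0 = 2 ≠ 0.
So rank(O) ≥ 2; since O has 2 columns, rank(O) = 2.
rank(O) = 2 = n, so the pair (A, C) is completely observable.

2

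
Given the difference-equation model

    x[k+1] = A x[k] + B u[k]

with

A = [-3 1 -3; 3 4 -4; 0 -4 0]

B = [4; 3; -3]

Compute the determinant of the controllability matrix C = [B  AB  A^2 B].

AB = [[0], [36], [-12]]
A^2B = [[72], [192], [-144]]
Controllability matrix C = [B  AB  A^2B] = [[4, 0, 72], [3, 36, 192], [-3, -12, -144]]
Expanding along the first row, det(C) = 4·(36·(-144) - 192·(-12)) - 0·(3·(-144) - 192·(-3)) + 72·(3·(-12) - 36·(-3)) = 4·(-2880) - 0·144 + 72·72 = -6336
Since det(C) ≠ 0, rank(C) = 3 and the system is completely controllable.

-6336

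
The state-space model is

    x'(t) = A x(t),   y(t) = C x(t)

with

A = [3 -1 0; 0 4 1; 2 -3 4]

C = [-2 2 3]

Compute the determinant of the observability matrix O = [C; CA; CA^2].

CA = [[0, 1, 14]]
CA^2 = [[28, -38, 57]]
Observability matrix O = [C; CA; CA^2] = [[-2, 2, 3], [0, 1, 14], [28, -38, 57]]
Expanding along the first row, det(O) = (-2)·(1·57 - 14·(-38)) - 2·(0·57 - 14·28) + 3·(0·(-38) - 1·28) = (-2)·589 - 2·(-392) + 3·(-28) = -478
Since det(O) ≠ 0, rank(O) = 3 and the system is completely observable.

-478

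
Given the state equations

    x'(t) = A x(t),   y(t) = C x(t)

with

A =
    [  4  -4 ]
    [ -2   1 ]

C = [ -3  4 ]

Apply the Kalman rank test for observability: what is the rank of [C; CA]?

2

CA = [[-20, 16]]
Observability matrix O = [C; CA] = [[-3, 4], [-20, 16]]
det(O) = (-3)·16 - 4·(-20) = -48 - (-80) = 32 ≠ 0, so rank(O) = 2.
rank(O) = 2 = n, so the pair (A, C) is completely observable.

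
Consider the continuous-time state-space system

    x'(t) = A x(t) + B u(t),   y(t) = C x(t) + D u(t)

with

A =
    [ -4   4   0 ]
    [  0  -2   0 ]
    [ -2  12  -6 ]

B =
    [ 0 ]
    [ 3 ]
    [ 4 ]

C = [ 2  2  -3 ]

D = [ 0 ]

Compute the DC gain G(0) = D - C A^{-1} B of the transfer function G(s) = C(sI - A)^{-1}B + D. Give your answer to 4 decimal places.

-3.5000

G(0) = C(-A)^{-1}B + D = -C A^{-1} B + D.
det A = -48, so A^{-1} = (1/-48)·adj(A) = [[-1/4, -1/2, 0], [0, -1/2, 0], [1/12, -5/6, -1/6]]
A^{-1} B = [-3/2, -3/2, -19/6]^T
C A^{-1} B = 7/2
G(0) = D - C A^{-1} B = 0 - (7/2) = -7/2 ≈ -3.5000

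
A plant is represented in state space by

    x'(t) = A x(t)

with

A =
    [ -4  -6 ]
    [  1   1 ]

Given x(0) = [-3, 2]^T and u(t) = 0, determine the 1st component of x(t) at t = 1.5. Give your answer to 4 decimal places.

det(sI - A) = s^2 - (tr A)s + det A, with tr A = (-4) + 1 = -3 and det A = (-4)·1 - (-6)·1 = -4 - (-6) = 2.
So p(s) = det(sI - A) = s^2 + 3s + 2.
Factor s^2 + 3s + 2: two numbers with sum -3 and product 2 are -1 and -2, so s^2 + 3s + 2 = (s + 1)(s + 2).
Hence p(s) = (s + 1) (s + 2), with roots -2, -1.
The eigenvalues -2, -1 are distinct and real, so A is diagonalisable and x(t) = e^{At} x(0) = V diag(e^{λ_i t}) V^{-1} x(0), where the columns of V are the eigenvectors.
λ = -2: A - (-2)I = [[-2, -6], [1, 3]]. Row 1 gives (-2)·v1 + (-6)·v2 = 0, so take v_1 = [3, -1]^T.
λ = -1: A - (-1)I = [[-3, -6], [1, 2]]. Row 1 gives (-3)·v1 + (-6)·v2 = 0, so take v_2 = [-2, 1]^T.
V = [v_1 v_2] = [[3, -2], [-1, 1]] has det V = 1, so V^{-1} = adj(V)/det V = [[1, 2], [1, 3]].
Modal coordinates z(0) = V^{-1} x(0): 1·(-3) + 2·2 = 1; 1·(-3) + 3·2 = 3; so z(0) = [1, 3]^T.
x_1(t) = Σ_i (v_i)_1 · z_i(0) · e^{λ_i t} (row 1 of V times the modal terms).
x_1(1.5) = 3·1·e^{-2·1.5} + (-2)·3·e^{-1·1.5} = 3·0.049787 + (-6)·0.223130 = -1.1894.

-1.1894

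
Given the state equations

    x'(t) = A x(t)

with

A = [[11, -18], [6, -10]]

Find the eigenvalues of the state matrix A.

det(sI - A) = s^2 - (tr A)s + det A, with tr A = 11 + (-10) = 1 and det A = 11·(-10) - (-18)·6 = -110 - (-108) = -2.
So p(s) = det(sI - A) = s^2 - s - 2.
Factor s^2 - s - 2: two numbers with sum 1 and product -2 are 2 and -1, so s^2 - s - 2 = (s - 2)(s + 1).
Hence p(s) = (s - 2) (s + 1), with roots -1, 2.
At least one eigenvalue has non-negative real part, so the system is not asymptotically stable.

-1, 2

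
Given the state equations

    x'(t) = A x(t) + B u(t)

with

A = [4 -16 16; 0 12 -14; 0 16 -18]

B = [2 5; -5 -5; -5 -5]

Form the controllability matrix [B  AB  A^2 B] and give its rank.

2

AB = [[8, 20], [10, 10], [10, 10]]
A^2B = [[32, 80], [-20, -20], [-20, -20]]
Controllability matrix C = [B  AB  A^2B] = [[2, 5, 8, 20, 32, 80], [-5, -5, 10, 10, -20, -20], [-5, -5, 10, 10, -20, -20]]
The rows r1, r2, r3 of C are linearly dependent: -r2 + r3 = 0 (check each entry), so rank(C) ≤ 2.
The 2×2 minor from rows 1, 2, columns 1, 2 is 2·(-5) - 5·(-5) = -10 - (-25) = 15 ≠ 0, so rank(C) = 2.
rank(C) = 2 < n = 3, so the pair (A, B) is not completely controllable.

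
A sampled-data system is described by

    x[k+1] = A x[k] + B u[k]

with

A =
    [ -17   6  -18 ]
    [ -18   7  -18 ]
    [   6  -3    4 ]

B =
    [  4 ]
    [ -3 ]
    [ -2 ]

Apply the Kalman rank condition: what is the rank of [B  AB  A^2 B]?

2

AB = [[-50], [-57], [25]]
A^2B = [[58], [51], [-29]]
Controllability matrix C = [B  AB  A^2B] = [[4, -50, 58], [-3, -57, 51], [-2, 25, -29]]
The rows r1, r2, r3 of C are linearly dependent: r1 + 2·r3 = 0 (check each entry), so rank(C) ≤ 2.
The 2×2 minor from rows 1, 2, columns 1, 2 is 4·(-57) - (-50)·(-3) = -228 - 150 = -378 ≠ 0, so rank(C) = 2.
rank(C) = 2 < n = 3, so the pair (A, B) is not completely controllable.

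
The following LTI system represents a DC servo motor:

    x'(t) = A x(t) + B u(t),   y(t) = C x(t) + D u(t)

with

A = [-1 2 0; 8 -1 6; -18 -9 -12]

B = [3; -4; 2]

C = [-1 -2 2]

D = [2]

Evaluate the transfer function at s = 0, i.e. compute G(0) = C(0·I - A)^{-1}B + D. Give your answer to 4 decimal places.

-0.4667

G(0) = C(-A)^{-1}B + D = -C A^{-1} B + D.
det A = -90, so A^{-1} = (1/-90)·adj(A) = [[-11/15, -4/15, -2/15], [2/15, -2/15, -1/15], [1, 1/2, 1/6]]
A^{-1} B = [-7/5, 4/5, 4/3]^T
C A^{-1} B = 37/15
G(0) = D - C A^{-1} B = 2 - (37/15) = -7/15 ≈ -0.4667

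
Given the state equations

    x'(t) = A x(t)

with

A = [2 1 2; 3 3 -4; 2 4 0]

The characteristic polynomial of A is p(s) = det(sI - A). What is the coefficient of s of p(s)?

Expand det(sI - A) for the 3×3 matrix.
p(s) = s^3 - 5s^2 + 15s - 36.
(Check: constant term = det(-A) = (-1)^3 det A = -36; coefficient of s^2 = -tr A = -5.)
The coefficient of s is 15.

15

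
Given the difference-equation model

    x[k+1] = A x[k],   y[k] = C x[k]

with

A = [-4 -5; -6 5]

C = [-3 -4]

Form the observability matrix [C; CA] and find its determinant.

159

CA = [[36, -5]]
Observability matrix O = [C; CA] = [[-3, -4], [36, -5]]
det(O) = (-3)·(-5) - (-4)·36 = 15 - (-144) = 159
Since det(O) ≠ 0, rank(O) = 2 and the system is completely observable.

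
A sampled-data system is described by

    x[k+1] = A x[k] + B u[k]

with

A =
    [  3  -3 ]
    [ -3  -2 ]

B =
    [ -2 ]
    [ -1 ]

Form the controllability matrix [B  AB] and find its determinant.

-19

AB = [[-3], [8]]
Controllability matrix C = [B  AB] = [[-2, -3], [-1, 8]]
det(C) = (-2)·8 - (-3)·(-1) = -16 - 3 = -19
Since det(C) ≠ 0, rank(C) = 2 and the system is completely controllable.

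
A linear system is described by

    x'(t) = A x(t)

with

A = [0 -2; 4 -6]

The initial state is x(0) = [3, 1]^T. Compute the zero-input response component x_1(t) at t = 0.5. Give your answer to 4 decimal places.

1.5687

det(sI - A) = s^2 - (tr A)s + det A, with tr A = 0 + (-6) = -6 and det A = 0·(-6) - (-2)·4 = 0 - (-8) = 8.
So p(s) = det(sI - A) = s^2 + 6s + 8.
Factor s^2 + 6s + 8: two numbers with sum -6 and product 8 are -2 and -4, so s^2 + 6s + 8 = (s + 2)(s + 4).
Hence p(s) = (s + 2) (s + 4), with roots -4, -2.
The eigenvalues -4, -2 are distinct and real, so A is diagonalisable and x(t) = e^{At} x(0) = V diag(e^{λ_i t}) V^{-1} x(0), where the columns of V are the eigenvectors.
λ = -4: A - (-4)I = [[4, -2], [4, -2]]. Row 1 gives 4·v1 + (-2)·v2 = 0, so take v_1 = [-1, -2]^T.
λ = -2: A - (-2)I = [[2, -2], [4, -4]]. Row 1 gives 2·v1 + (-2)·v2 = 0, so take v_2 = [1, 1]^T.
V = [v_1 v_2] = [[-1, 1], [-2, 1]] has det V = 1, so V^{-1} = adj(V)/det V = [[1, -1], [2, -1]].
Modal coordinates z(0) = V^{-1} x(0): 1·3 + (-1)·1 = 2; 2·3 + (-1)·1 = 5; so z(0) = [2, 5]^T.
x_1(t) = Σ_i (v_i)_1 · z_i(0) · e^{λ_i t} (row 1 of V times the modal terms).
x_1(0.5) = (-1)·2·e^{-4·0.5} + 1·5·e^{-2·0.5} = (-2)·0.135335 + 5·0.367879 = 1.5687.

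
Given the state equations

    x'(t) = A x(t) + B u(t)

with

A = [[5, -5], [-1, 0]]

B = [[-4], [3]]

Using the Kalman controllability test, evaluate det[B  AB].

89

AB = [[-35], [4]]
Controllability matrix C = [B  AB] = [[-4, -35], [3, 4]]
det(C) = (-4)·4 - (-35)·3 = -16 - (-105) = 89
Since det(C) ≠ 0, rank(C) = 2 and the system is completely controllable.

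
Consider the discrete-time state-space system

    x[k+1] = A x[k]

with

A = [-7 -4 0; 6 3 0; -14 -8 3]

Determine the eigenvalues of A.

det(zI - A) = z^3 - (tr A)z^2 + (M11 + M22 + M33)z - det A, where Mii is the 2×2 principal minor of A obtained by deleting row i and column i.
tr A = (-7) + 3 + 3 = -1; M11 = 3·3 - 0·(-8) = 9 - 0 = 9; M22 = (-7)·3 - 0·(-14) = -21 - 0 = -21; M33 = (-7)·3 - (-4)·6 = -21 - (-24) = 3; sum of minors = -9.
det A = (-7)·(3·3 - 0·(-8)) - (-4)·(6·3 - 0·(-14)) + 0·(6·(-8) - 3·(-14)) = (-7)·9 - (-4)·18 + 0·(-6) = 9.
So p(z) = det(zI - A) = z^3 + z^2 - 9z - 9.
Rational-root test: any integer root divides -9. Testing small divisors, z = -1 works: p(-1) = -1 + 1 + 9 + (-9) = 0, so (z + 1) is a factor.
Dividing, p(z) = (z + 1)(z^2 - 9).
Factor z^2 - 9: two numbers with sum 0 and product -9 are 3 and -3, so z^2 - 9 = (z - 3)(z + 3).
Hence p(z) = (z - 3) (z + 1) (z + 3), with roots -3, -1, 3.

-3, -1, 3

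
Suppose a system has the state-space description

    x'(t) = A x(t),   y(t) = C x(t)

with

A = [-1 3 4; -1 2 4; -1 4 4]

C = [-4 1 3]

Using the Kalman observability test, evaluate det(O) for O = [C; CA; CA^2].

CA = [[0, 2, 0]]
CA^2 = [[-2, 4, 8]]
Observability matrix O = [C; CA; CA^2] = [[-4, 1, 3], [0, 2, 0], [-2, 4, 8]]
Expanding along the first row, det(O) = (-4)·(2·8 - 0·4) - 1·(0·8 - 0·(-2)) + 3·(0·4 - 2·(-2)) = (-4)·16 - 1·0 + 3·4 = -52
Since det(O) ≠ 0, rank(O) = 3 and the system is completely observable.

-52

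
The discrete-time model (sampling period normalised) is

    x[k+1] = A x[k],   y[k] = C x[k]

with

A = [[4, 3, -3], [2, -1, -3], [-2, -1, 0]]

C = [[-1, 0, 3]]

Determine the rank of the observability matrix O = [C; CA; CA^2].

CA = [[-10, -6, 3]]
CA^2 = [[-58, -27, 48]]
Observability matrix O = [C; CA; CA^2] = [[-1, 0, 3], [-10, -6, 3], [-58, -27, 48]]
det(O) = (-1)·((-6)·48 - 3·(-27)) - 0·((-10)·48 - 3·(-58)) + 3·((-10)·(-27) - (-6)·(-58)) = (-1)·(-207) - 0·(-306) + 3·(-78) = -27 ≠ 0, so rank(O) = 3.
rank(O) = 3 = n, so the pair (A, C) is completely observable.

3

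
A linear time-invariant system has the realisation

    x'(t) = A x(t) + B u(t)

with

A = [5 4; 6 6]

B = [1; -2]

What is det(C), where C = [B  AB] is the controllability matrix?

AB = [[-3], [-6]]
Controllability matrix C = [B  AB] = [[1, -3], [-2, -6]]
det(C) = 1·(-6) - (-3)·(-2) = -6 - 6 = -12
Since det(C) ≠ 0, rank(C) = 2 and the system is completely controllable.

-12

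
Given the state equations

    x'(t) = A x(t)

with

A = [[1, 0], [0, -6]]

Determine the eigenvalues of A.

det(sI - A) = s^2 - (tr A)s + det A, with tr A = 1 + (-6) = -5 and det A = 1·(-6) - 0·0 = -6 - 0 = -6.
So p(s) = det(sI - A) = s^2 + 5s - 6.
Factor s^2 + 5s - 6: two numbers with sum -5 and product -6 are 1 and -6, so s^2 + 5s - 6 = (s - 1)(s + 6).
Hence p(s) = (s - 1) (s + 6), with roots -6, 1.
At least one eigenvalue has non-negative real part, so the system is not asymptotically stable.

-6, 1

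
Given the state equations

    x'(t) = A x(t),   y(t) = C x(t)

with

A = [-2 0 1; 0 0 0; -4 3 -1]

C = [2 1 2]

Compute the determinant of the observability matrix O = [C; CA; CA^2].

-576

CA = [[-12, 6, 0]]
CA^2 = [[24, 0, -12]]
Observability matrix O = [C; CA; CA^2] = [[2, 1, 2], [-12, 6, 0], [24, 0, -12]]
Expanding along the first row, det(O) = 2·(6·(-12) - 0·0) - 1·((-12)·(-12) - 0·24) + 2·((-12)·0 - 6·24) = 2·(-72) - 1·144 + 2·(-144) = -576
Since det(O) ≠ 0, rank(O) = 3 and the system is completely observable.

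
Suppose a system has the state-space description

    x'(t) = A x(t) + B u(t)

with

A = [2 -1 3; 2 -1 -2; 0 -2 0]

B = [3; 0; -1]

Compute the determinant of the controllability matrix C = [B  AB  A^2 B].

AB = [[3], [8], [0]]
A^2B = [[-2], [-2], [-16]]
Controllability matrix C = [B  AB  A^2B] = [[3, 3, -2], [0, 8, -2], [-1, 0, -16]]
Expanding along the first row, det(C) = 3·(8·(-16) - (-2)·0) - 3·(0·(-16) - (-2)·(-1)) + (-2)·(0·0 - 8·(-1)) = 3·(-128) - 3·(-2) + (-2)·8 = -394
Since det(C) ≠ 0, rank(C) = 3 and the system is completely controllable.

-394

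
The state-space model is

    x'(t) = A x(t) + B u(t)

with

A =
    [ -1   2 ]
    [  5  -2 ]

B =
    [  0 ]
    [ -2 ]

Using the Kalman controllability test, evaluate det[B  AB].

-8

AB = [[-4], [4]]
Controllability matrix C = [B  AB] = [[0, -4], [-2, 4]]
det(C) = 0·4 - (-4)·(-2) = 0 - 8 = -8
Since det(C) ≠ 0, rank(C) = 2 and the system is completely controllable.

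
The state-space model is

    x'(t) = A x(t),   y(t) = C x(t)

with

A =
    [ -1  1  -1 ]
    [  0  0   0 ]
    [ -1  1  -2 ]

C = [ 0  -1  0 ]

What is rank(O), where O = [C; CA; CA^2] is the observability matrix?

1

CA = [[0, 0, 0]]
CA^2 = [[0, 0, 0]]
Observability matrix O = [C; CA; CA^2] = [[0, -1, 0], [0, 0, 0], [0, 0, 0]]
Every row of O is a scalar multiple of row 1 = [0, -1, 0] (multipliers 1, 0, 0), so the rows span a one-dimensional space.
O ≠ 0, hence rank(O) = 1.
rank(O) = 1 < n = 3, so the pair (A, C) is not completely observable.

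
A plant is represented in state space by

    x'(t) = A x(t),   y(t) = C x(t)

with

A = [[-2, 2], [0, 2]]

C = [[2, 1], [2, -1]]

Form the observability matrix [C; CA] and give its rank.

2

CA = [[-4, 6], [-4, 2]]
Observability matrix O = [C; CA] = [[2, 1], [2, -1], [-4, 6], [-4, 2]]
Take the 2×2 submatrix of O formed by rows 1, 2: [[2, 1], [2, -1]]. Its determinant is 2·(-1) - 1·2 = -2 - 2 = -4 ≠ 0.
So rank(O) ≥ 2; since O has 2 columns, rank(O) = 2.
rank(O) = 2 = n, so the pair (A, C) is completely observable.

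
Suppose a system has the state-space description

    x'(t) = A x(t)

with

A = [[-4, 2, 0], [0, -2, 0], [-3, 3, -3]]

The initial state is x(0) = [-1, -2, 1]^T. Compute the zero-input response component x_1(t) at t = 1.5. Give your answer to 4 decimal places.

-0.0971

det(sI - A) = s^3 - (tr A)s^2 + (M11 + M22 + M33)s - det A, where Mii is the 2×2 principal minor of A obtained by deleting row i and column i.
tr A = (-4) + (-2) + (-3) = -9; M11 = (-2)·(-3) - 0·3 = 6 - 0 = 6; M22 = (-4)·(-3) - 0·(-3) = 12 - 0 = 12; M33 = (-4)·(-2) - 2·0 = 8 - 0 = 8; sum of minors = 26.
det A = (-4)·((-2)·(-3) - 0·3) - 2·(0·(-3) - 0·(-3)) + 0·(0·3 - (-2)·(-3)) = (-4)·6 - 2·0 + 0·(-6) = -24.
So p(s) = det(sI - A) = s^3 + 9s^2 + 26s + 24.
Rational-root test: any integer root divides 24. Testing small divisors, s = -2 works: p(-2) = -8 + 36 + (-52) + 24 = 0, so (s + 2) is a factor.
Dividing, p(s) = (s + 2)(s^2 + 7s + 12).
Factor s^2 + 7s + 12: two numbers with sum -7 and product 12 are -3 and -4, so s^2 + 7s + 12 = (s + 3)(s + 4).
Hence p(s) = (s + 2) (s + 3) (s + 4), with roots -4, -3, -2.
The eigenvalues -4, -3, -2 are distinct and real, so A is diagonalisable and x(t) = e^{At} x(0) = V diag(e^{λ_i t}) V^{-1} x(0), where the columns of V are the eigenvectors.
λ = -4: A - (-4)I = [[0, 2, 0], [0, 2, 0], [-3, 3, 1]]. v must be orthogonal to every row; (row 1) × (row 3) = [2, 0, 6], so take v_1 = [1, 0, 3]^T.
λ = -3: A - (-3)I = [[-1, 2, 0], [0, 1, 0], [-3, 3, 0]]. v must be orthogonal to every row; (row 1) × (row 2) = [0, 0, -1], so take v_2 = [0, 0, 1]^T.
λ = -2: A - (-2)I = [[-2, 2, 0], [0, 0, 0], [-3, 3, -1]]. v must be orthogonal to every row; (row 1) × (row 3) = [-2, -2, 0], so take v_3 = [1, 1, 0]^T.
V = [v_1 v_2 v_3] = [[1, 0, 1], [0, 0, 1], [3, 1, 0]] has det V = -1, so V^{-1} = adj(V)/det V = [[1, -1, 0], [-3, 3, 1], [0, 1, 0]].
Modal coordinates z(0) = V^{-1} x(0): 1·(-1) + (-1)·(-2) + 0·1 = 1; (-3)·(-1) + 3·(-2) + 1·1 = -2; 0·(-1) + 1·(-2) + 0·1 = -2; so z(0) = [1, -2, -2]^T.
x_1(t) = Σ_i (v_i)_1 · z_i(0) · e^{λ_i t} (row 1 of V times the modal terms).
x_1(1.5) = 1·1·e^{-4·1.5} + 0·(-2)·e^{-3·1.5} + 1·(-2)·e^{-2·1.5} = 1·0.002479 + 0·0.011109 + (-2)·0.049787 = -0.0971.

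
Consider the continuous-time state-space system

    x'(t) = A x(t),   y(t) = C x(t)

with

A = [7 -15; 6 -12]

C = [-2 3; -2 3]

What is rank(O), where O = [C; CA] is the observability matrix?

CA = [[4, -6], [4, -6]]
Observability matrix O = [C; CA] = [[-2, 3], [-2, 3], [4, -6], [4, -6]]
Every row of O is a scalar multiple of row 1 = [-2, 3] (multipliers 1, 1, -2, -2), so the rows span a one-dimensional space.
O ≠ 0, hence rank(O) = 1.
rank(O) = 1 < n = 2, so the pair (A, C) is not completely observable.

1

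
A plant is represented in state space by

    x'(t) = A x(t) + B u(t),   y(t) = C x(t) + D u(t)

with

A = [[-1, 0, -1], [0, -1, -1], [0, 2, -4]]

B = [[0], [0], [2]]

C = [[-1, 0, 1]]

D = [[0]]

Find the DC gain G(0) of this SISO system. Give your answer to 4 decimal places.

G(0) = C(-A)^{-1}B + D = -C A^{-1} B + D.
det A = -6, so A^{-1} = (1/-6)·adj(A) = [[-1, 1/3, 1/6], [0, -2/3, 1/6], [0, -1/3, -1/6]]
A^{-1} B = [1/3, 1/3, -1/3]^T
C A^{-1} B = -2/3
G(0) = D - C A^{-1} B = 0 - (-2/3) = 2/3 ≈ 0.6667

0.6667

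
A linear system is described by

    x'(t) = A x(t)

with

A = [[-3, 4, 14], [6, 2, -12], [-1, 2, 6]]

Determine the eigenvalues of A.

-1, 2, 4

det(sI - A) = s^3 - (tr A)s^2 + (M11 + M22 + M33)s - det A, where Mii is the 2×2 principal minor of A obtained by deleting row i and column i.
tr A = (-3) + 2 + 6 = 5; M11 = 2·6 - (-12)·2 = 12 - (-24) = 36; M22 = (-3)·6 - 14·(-1) = -18 - (-14) = -4; M33 = (-3)·2 - 4·6 = -6 - 24 = -30; sum of minors = 2.
det A = (-3)·(2·6 - (-12)·2) - 4·(6·6 - (-12)·(-1)) + 14·(6·2 - 2·(-1)) = (-3)·36 - 4·24 + 14·14 = -8.
So p(s) = det(sI - A) = s^3 - 5s^2 + 2s + 8.
Rational-root test: any integer root divides 8. Testing small divisors, s = -1 works: p(-1) = -1 + (-5) + (-2) + 8 = 0, so (s + 1) is a factor.
Dividing, p(s) = (s + 1)(s^2 - 6s + 8).
Factor s^2 - 6s + 8: two numbers with sum 6 and product 8 are 4 and 2, so s^2 - 6s + 8 = (s - 4)(s - 2).
Hence p(s) = (s - 4) (s - 2) (s + 1), with roots -1, 2, 4.
At least one eigenvalue has non-negative real part, so the system is not asymptotically stable.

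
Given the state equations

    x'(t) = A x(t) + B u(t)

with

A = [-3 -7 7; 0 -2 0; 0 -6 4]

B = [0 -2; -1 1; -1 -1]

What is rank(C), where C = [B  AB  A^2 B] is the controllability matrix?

AB = [[0, -8], [2, -2], [2, -10]]
A^2B = [[0, -32], [-4, 4], [-4, -28]]
Controllability matrix C = [B  AB  A^2B] = [[0, -2, 0, -8, 0, -32], [-1, 1, 2, -2, -4, 4], [-1, -1, 2, -10, -4, -28]]
The rows r1, r2, r3 of C are linearly dependent: -r1 - r2 + r3 = 0 (check each entry), so rank(C) ≤ 2.
The 2×2 minor from rows 1, 2, columns 1, 2 is 0·1 - (-2)·(-1) = 0 - 2 = -2 ≠ 0, so rank(C) = 2.
rank(C) = 2 < n = 3, so the pair (A, B) is not completely controllable.

2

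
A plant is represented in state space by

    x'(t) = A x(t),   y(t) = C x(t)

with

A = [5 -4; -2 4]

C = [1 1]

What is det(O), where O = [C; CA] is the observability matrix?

-3

CA = [[3, 0]]
Observability matrix O = [C; CA] = [[1, 1], [3, 0]]
det(O) = 1·0 - 1·3 = 0 - 3 = -3
Since det(O) ≠ 0, rank(O) = 2 and the system is completely observable.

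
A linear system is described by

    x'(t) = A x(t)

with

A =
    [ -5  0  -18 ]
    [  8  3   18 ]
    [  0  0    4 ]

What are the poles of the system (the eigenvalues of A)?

det(sI - A) = s^3 - (tr A)s^2 + (M11 + M22 + M33)s - det A, where Mii is the 2×2 principal minor of A obtained by deleting row i and column i.
tr A = (-5) + 3 + 4 = 2; M11 = 3·4 - 18·0 = 12 - 0 = 12; M22 = (-5)·4 - (-18)·0 = -20 - 0 = -20; M33 = (-5)·3 - 0·8 = -15 - 0 = -15; sum of minors = -23.
det A = (-5)·(3·4 - 18·0) - 0·(8·4 - 18·0) + (-18)·(8·0 - 3·0) = (-5)·12 - 0·32 + (-18)·0 = -60.
So p(s) = det(sI - A) = s^3 - 2s^2 - 23s + 60.
Rational-root test: any integer root divides 60. Testing small divisors, s = 3 works: p(3) = 27 + (-18) + (-69) + 60 = 0, so (s - 3) is a factor.
Dividing, p(s) = (s - 3)(s^2 + s - 20).
Factor s^2 + s - 20: two numbers with sum -1 and product -20 are 4 and -5, so s^2 + s - 20 = (s - 4)(s + 5).
Hence p(s) = (s - 4) (s - 3) (s + 5), with roots -5, 3, 4.
At least one eigenvalue has non-negative real part, so the system is not asymptotically stable.

-5, 3, 4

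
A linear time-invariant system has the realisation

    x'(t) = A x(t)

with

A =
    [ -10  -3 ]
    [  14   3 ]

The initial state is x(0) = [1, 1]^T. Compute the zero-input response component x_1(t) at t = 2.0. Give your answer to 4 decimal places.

-0.0190

det(sI - A) = s^2 - (tr A)s + det A, with tr A = (-10) + 3 = -7 and det A = (-10)·3 - (-3)·14 = -30 - (-42) = 12.
So p(s) = det(sI - A) = s^2 + 7s + 12.
Factor s^2 + 7s + 12: two numbers with sum -7 and product 12 are -3 and -4, so s^2 + 7s + 12 = (s + 3)(s + 4).
Hence p(s) = (s + 3) (s + 4), with roots -4, -3.
The eigenvalues -4, -3 are distinct and real, so A is diagonalisable and x(t) = e^{At} x(0) = V diag(e^{λ_i t}) V^{-1} x(0), where the columns of V are the eigenvectors.
λ = -4: A - (-4)I = [[-6, -3], [14, 7]]. Row 1 gives (-6)·v1 + (-3)·v2 = 0, so take v_1 = [1, -2]^T.
λ = -3: A - (-3)I = [[-7, -3], [14, 6]]. Row 1 gives (-7)·v1 + (-3)·v2 = 0, so take v_2 = [-3, 7]^T.
V = [v_1 v_2] = [[1, -3], [-2, 7]] has det V = 1, so V^{-1} = adj(V)/det V = [[7, 3], [2, 1]].
Modal coordinates z(0) = V^{-1} x(0): 7·1 + 3·1 = 10; 2·1 + 1·1 = 3; so z(0) = [10, 3]^T.
x_1(t) = Σ_i (v_i)_1 · z_i(0) · e^{λ_i t} (row 1 of V times the modal terms).
x_1(2.0) = 1·10·e^{-4·2.0} + (-3)·3·e^{-3·2.0} = 10·0.000335 + (-9)·0.002479 = -0.0190.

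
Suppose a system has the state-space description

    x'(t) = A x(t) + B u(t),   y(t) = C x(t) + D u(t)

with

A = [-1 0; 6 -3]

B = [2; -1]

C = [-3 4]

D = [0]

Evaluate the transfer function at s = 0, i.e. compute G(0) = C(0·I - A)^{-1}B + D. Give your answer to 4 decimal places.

G(0) = C(-A)^{-1}B + D = -C A^{-1} B + D.
det A = 3, so A^{-1} = (1/3)·adj(A) = [[-1, 0], [-2, -1/3]]
A^{-1} B = [-2, -11/3]^T
C A^{-1} B = -26/3
G(0) = D - C A^{-1} B = 0 - (-26/3) = 26/3 ≈ 8.6667

8.6667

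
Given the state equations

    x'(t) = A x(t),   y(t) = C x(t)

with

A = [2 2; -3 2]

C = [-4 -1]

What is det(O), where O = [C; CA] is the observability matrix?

CA = [[-5, -10]]
Observability matrix O = [C; CA] = [[-4, -1], [-5, -10]]
det(O) = (-4)·(-10) - (-1)·(-5) = 40 - 5 = 35
Since det(O) ≠ 0, rank(O) = 2 and the system is completely observable.

35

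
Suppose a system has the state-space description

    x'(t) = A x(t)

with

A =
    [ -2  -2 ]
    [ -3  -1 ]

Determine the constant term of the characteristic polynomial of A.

-4

For a 2×2 matrix, det(sI - A) = s^2 - (tr A)s + det A.
tr A = -3, det A = -4.
So p(s) = s^2 + 3s - 4.
The constant term is -4.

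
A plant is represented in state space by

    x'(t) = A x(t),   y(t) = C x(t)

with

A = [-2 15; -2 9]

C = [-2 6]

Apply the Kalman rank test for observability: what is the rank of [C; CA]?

CA = [[-8, 24]]
Observability matrix O = [C; CA] = [[-2, 6], [-8, 24]]
Every row of O is a scalar multiple of row 1 = [-2, 6] (multipliers 1, 4), so the rows span a one-dimensional space.
O ≠ 0, hence rank(O) = 1.
rank(O) = 1 < n = 2, so the pair (A, C) is not completely observable.

1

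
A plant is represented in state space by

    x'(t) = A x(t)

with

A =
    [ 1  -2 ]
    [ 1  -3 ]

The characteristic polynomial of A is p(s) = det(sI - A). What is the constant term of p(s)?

For a 2×2 matrix, det(sI - A) = s^2 - (tr A)s + det A.
tr A = -2, det A = -1.
So p(s) = s^2 + 2s - 1.
The constant term is -1.

-1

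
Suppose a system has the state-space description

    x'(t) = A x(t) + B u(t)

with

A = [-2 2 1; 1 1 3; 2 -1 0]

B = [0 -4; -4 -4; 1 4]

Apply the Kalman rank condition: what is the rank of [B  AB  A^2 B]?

AB = [[-7, 4], [-1, 4], [4, -4]]
A^2B = [[16, -4], [4, -4], [-13, 4]]
Controllability matrix C = [B  AB  A^2B] = [[0, -4, -7, 4, 16, -4], [-4, -4, -1, 4, 4, -4], [1, 4, 4, -4, -13, 4]]
Take the 3×3 submatrix of C formed by columns 1, 2, 3: [[0, -4, -7], [-4, -4, -1], [1, 4, 4]]. Its determinant is 0·((-4)·4 - (-1)·4) - (-4)·((-4)·4 - (-1)·1) + (-7)·((-4)·4 - (-4)·1) = 0·(-12) - (-4)·(-15) + (-7)·(-12) = 24 ≠ 0.
So rank(C) ≥ 3; since C has 3 rows, rank(C) = 3.
rank(C) = 3 = n, so the pair (A, B) is completely controllable.

3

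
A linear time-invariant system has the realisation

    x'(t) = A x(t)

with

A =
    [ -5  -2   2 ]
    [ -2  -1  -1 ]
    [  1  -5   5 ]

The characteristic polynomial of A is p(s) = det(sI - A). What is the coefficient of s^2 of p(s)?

1

Expand det(sI - A) for the 3×3 matrix.
p(s) = s^3 + s^2 - 36s - 54.
(Check: constant term = det(-A) = (-1)^3 det A = -54; coefficient of s^2 = -tr A = 1.)
The coefficient of s^2 is 1.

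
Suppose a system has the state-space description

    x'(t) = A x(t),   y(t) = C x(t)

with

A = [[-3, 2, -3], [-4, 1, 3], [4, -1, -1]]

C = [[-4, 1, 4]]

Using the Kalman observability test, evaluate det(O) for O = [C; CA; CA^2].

CA = [[24, -11, 11]]
CA^2 = [[16, 26, -116]]
Observability matrix O = [C; CA; CA^2] = [[-4, 1, 4], [24, -11, 11], [16, 26, -116]]
Expanding along the first row, det(O) = (-4)·((-11)·(-116) - 11·26) - 1·(24·(-116) - 11·16) + 4·(24·26 - (-11)·16) = (-4)·990 - 1·(-2960) + 4·800 = 2200
Since det(O) ≠ 0, rank(O) = 3 and the system is completely observable.

2200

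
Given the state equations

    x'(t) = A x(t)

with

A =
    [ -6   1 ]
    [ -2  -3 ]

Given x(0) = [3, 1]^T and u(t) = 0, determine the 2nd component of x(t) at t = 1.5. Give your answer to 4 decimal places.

det(sI - A) = s^2 - (tr A)s + det A, with tr A = (-6) + (-3) = -9 and det A = (-6)·(-3) - 1·(-2) = 18 - (-2) = 20.
So p(s) = det(sI - A) = s^2 + 9s + 20.
Factor s^2 + 9s + 20: two numbers with sum -9 and product 20 are -4 and -5, so s^2 + 9s + 20 = (s + 4)(s + 5).
Hence p(s) = (s + 4) (s + 5), with roots -5, -4.
The eigenvalues -5, -4 are distinct and real, so A is diagonalisable and x(t) = e^{At} x(0) = V diag(e^{λ_i t}) V^{-1} x(0), where the columns of V are the eigenvectors.
λ = -5: A - (-5)I = [[-1, 1], [-2, 2]]. Row 1 gives (-1)·v1 + 1·v2 = 0, so take v_1 = [1, 1]^T.
λ = -4: A - (-4)I = [[-2, 1], [-2, 1]]. Row 1 gives (-2)·v1 + 1·v2 = 0, so take v_2 = [1, 2]^T.
V = [v_1 v_2] = [[1, 1], [1, 2]] has det V = 1, so V^{-1} = adj(V)/det V = [[2, -1], [-1, 1]].
Modal coordinates z(0) = V^{-1} x(0): 2·3 + (-1)·1 = 5; (-1)·3 + 1·1 = -2; so z(0) = [5, -2]^T.
x_2(t) = Σ_i (v_i)_2 · z_i(0) · e^{λ_i t} (row 2 of V times the modal terms).
x_2(1.5) = 1·5·e^{-5·1.5} + 2·(-2)·e^{-4·1.5} = 5·0.00055308 + (-4)·0.00247875 = -0.0071.

-0.0071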